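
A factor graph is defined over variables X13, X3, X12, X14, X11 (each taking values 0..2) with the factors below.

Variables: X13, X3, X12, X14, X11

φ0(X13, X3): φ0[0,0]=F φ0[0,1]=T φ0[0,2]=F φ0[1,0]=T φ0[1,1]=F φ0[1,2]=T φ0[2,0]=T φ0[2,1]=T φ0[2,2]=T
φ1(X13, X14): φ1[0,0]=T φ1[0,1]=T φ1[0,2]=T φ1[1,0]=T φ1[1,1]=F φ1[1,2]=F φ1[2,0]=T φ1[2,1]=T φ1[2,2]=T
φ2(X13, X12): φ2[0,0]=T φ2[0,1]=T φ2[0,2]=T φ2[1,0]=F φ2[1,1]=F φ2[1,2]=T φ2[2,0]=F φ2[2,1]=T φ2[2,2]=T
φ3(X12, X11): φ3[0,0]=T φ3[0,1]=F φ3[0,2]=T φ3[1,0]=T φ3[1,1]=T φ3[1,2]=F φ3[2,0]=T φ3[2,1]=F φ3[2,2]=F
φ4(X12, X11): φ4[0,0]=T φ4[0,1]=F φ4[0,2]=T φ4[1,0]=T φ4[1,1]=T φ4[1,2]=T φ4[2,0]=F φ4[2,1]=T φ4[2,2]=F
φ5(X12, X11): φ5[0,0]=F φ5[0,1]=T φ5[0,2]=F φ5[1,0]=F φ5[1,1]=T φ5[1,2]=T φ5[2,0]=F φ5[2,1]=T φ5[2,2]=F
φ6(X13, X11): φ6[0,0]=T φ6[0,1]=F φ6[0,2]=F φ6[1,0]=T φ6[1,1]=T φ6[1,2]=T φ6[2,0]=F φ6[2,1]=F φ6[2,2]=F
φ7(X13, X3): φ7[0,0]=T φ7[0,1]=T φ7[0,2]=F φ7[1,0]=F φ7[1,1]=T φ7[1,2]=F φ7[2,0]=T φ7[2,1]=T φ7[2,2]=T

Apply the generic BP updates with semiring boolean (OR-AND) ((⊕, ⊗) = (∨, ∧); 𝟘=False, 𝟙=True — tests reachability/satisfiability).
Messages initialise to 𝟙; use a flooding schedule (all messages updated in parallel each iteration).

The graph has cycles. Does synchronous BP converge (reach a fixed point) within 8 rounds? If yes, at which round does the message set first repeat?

NOT CONVERGED within 8 rounds

init: all messages = 𝟙 over 3 values
r1 m[φ0→X13] = [T, T, T]
r1 m[φ0→X3] = [T, T, T]
r1 m[φ1→X13] = [T, T, T]
r1 m[φ1→X14] = [T, T, T]
r1 m[φ2→X13] = [T, T, T]
r1 m[φ2→X12] = [T, T, T]
r1 m[φ3→X12] = [T, T, T]
r1 m[φ3→X11] = [T, T, T]
r1 m[φ4→X12] = [T, T, T]
r1 m[φ4→X11] = [T, T, T]
r1 m[φ5→X12] = [T, T, T]
r1 m[φ5→X11] = [F, T, T]
r1 m[φ6→X13] = [T, T, F]
r1 m[φ6→X11] = [T, T, T]
r1 m[φ7→X13] = [T, T, T]
r1 m[φ7→X3] = [T, T, T]
r1 m[X13→φ0] = [T, T, T]
r1 m[X13→φ1] = [T, T, T]
r1 m[X13→φ2] = [T, T, T]
r1 m[X13→φ6] = [T, T, T]
r1 m[X13→φ7] = [T, T, T]
r1 m[X3→φ0] = [T, T, T]
r1 m[X3→φ7] = [T, T, T]
r1 m[X12→φ2] = [T, T, T]
r1 m[X12→φ3] = [T, T, T]
r1 m[X12→φ4] = [T, T, T]
r1 m[X12→φ5] = [T, T, T]
r1 m[X14→φ1] = [T, T, T]
r1 m[X11→φ3] = [T, T, T]
r1 m[X11→φ4] = [T, T, T]
r1 m[X11→φ5] = [T, T, T]
r1 m[X11→φ6] = [T, T, T]
r2 m[φ0→X13] = [T, T, T]
r2 m[φ0→X3] = [T, T, T]
r2 m[φ1→X13] = [T, T, T]
r2 m[φ1→X14] = [T, T, T]
r2 m[φ2→X13] = [T, T, T]
r2 m[φ2→X12] = [T, T, T]
r2 m[φ3→X12] = [T, T, T]
r2 m[φ3→X11] = [T, T, T]
r2 m[φ4→X12] = [T, T, T]
r2 m[φ4→X11] = [T, T, T]
r2 m[φ5→X12] = [T, T, T]
r2 m[φ5→X11] = [F, T, T]
r2 m[φ6→X13] = [T, T, F]
r2 m[φ6→X11] = [T, T, T]
r2 m[φ7→X13] = [T, T, T]
r2 m[φ7→X3] = [T, T, T]
r2 m[X13→φ0] = [T, T, F]
r2 m[X13→φ1] = [T, T, F]
r2 m[X13→φ2] = [T, T, F]
r2 m[X13→φ6] = [T, T, T]
r2 m[X13→φ7] = [T, T, F]
r2 m[X3→φ0] = [T, T, T]
r2 m[X3→φ7] = [T, T, T]
r2 m[X12→φ2] = [T, T, T]
r2 m[X12→φ3] = [T, T, T]
r2 m[X12→φ4] = [T, T, T]
r2 m[X12→φ5] = [T, T, T]
r2 m[X14→φ1] = [T, T, T]
r2 m[X11→φ3] = [F, T, T]
r2 m[X11→φ4] = [F, T, T]
r2 m[X11→φ5] = [T, T, T]
r2 m[X11→φ6] = [F, T, T]
r3 m[φ0→X13] = [T, T, T]
r3 m[φ0→X3] = [T, T, T]
r3 m[φ1→X13] = [T, T, T]
r3 m[φ1→X14] = [T, T, T]
r3 m[φ2→X13] = [T, T, T]
r3 m[φ2→X12] = [T, T, T]
r3 m[φ3→X12] = [T, T, F]
r3 m[φ3→X11] = [T, T, T]
r3 m[φ4→X12] = [T, T, T]
r3 m[φ4→X11] = [T, T, T]
r3 m[φ5→X12] = [T, T, T]
r3 m[φ5→X11] = [F, T, T]
r3 m[φ6→X13] = [F, T, F]
r3 m[φ6→X11] = [T, T, T]
r3 m[φ7→X13] = [T, T, T]
r3 m[φ7→X3] = [T, T, F]
r3 m[X13→φ0] = [T, T, F]
r3 m[X13→φ1] = [T, T, F]
r3 m[X13→φ2] = [T, T, F]
r3 m[X13→φ6] = [T, T, T]
r3 m[X13→φ7] = [T, T, F]
r3 m[X3→φ0] = [T, T, T]
r3 m[X3→φ7] = [T, T, T]
r3 m[X12→φ2] = [T, T, T]
r3 m[X12→φ3] = [T, T, T]
r3 m[X12→φ4] = [T, T, T]
r3 m[X12→φ5] = [T, T, T]
r3 m[X14→φ1] = [T, T, T]
r3 m[X11→φ3] = [F, T, T]
r3 m[X11→φ4] = [F, T, T]
r3 m[X11→φ5] = [T, T, T]
r3 m[X11→φ6] = [F, T, T]
r4 m[φ0→X13] = [T, T, T]
r4 m[φ0→X3] = [T, T, T]
r4 m[φ1→X13] = [T, T, T]
r4 m[φ1→X14] = [T, T, T]
r4 m[φ2→X13] = [T, T, T]
r4 m[φ2→X12] = [T, T, T]
r4 m[φ3→X12] = [T, T, F]
r4 m[φ3→X11] = [T, T, T]
r4 m[φ4→X12] = [T, T, T]
r4 m[φ4→X11] = [T, T, T]
r4 m[φ5→X12] = [T, T, T]
r4 m[φ5→X11] = [F, T, T]
r4 m[φ6→X13] = [F, T, F]
r4 m[φ6→X11] = [T, T, T]
r4 m[φ7→X13] = [T, T, T]
r4 m[φ7→X3] = [T, T, F]
r4 m[X13→φ0] = [F, T, F]
r4 m[X13→φ1] = [F, T, F]
r4 m[X13→φ2] = [F, T, F]
r4 m[X13→φ6] = [T, T, T]
r4 m[X13→φ7] = [F, T, F]
r4 m[X3→φ0] = [T, T, F]
r4 m[X3→φ7] = [T, T, T]
r4 m[X12→φ2] = [T, T, F]
r4 m[X12→φ3] = [T, T, T]
r4 m[X12→φ4] = [T, T, F]
r4 m[X12→φ5] = [T, T, F]
r4 m[X14→φ1] = [T, T, T]
r4 m[X11→φ3] = [F, T, T]
r4 m[X11→φ4] = [F, T, T]
r4 m[X11→φ5] = [T, T, T]
r4 m[X11→φ6] = [F, T, T]
r5 m[φ0→X13] = [T, T, T]
r5 m[φ0→X3] = [T, F, T]
r5 m[φ1→X13] = [T, T, T]
r5 m[φ1→X14] = [T, F, F]
r5 m[φ2→X13] = [T, F, T]
r5 m[φ2→X12] = [F, F, T]
r5 m[φ3→X12] = [T, T, F]
r5 m[φ3→X11] = [T, T, T]
r5 m[φ4→X12] = [T, T, T]
r5 m[φ4→X11] = [T, T, T]
r5 m[φ5→X12] = [T, T, T]
r5 m[φ5→X11] = [F, T, T]
r5 m[φ6→X13] = [F, T, F]
r5 m[φ6→X11] = [T, T, T]
r5 m[φ7→X13] = [T, T, T]
r5 m[φ7→X3] = [F, T, F]
r5 m[X13→φ0] = [F, T, F]
r5 m[X13→φ1] = [F, T, F]
r5 m[X13→φ2] = [F, T, F]
r5 m[X13→φ6] = [T, T, T]
r5 m[X13→φ7] = [F, T, F]
r5 m[X3→φ0] = [T, T, F]
r5 m[X3→φ7] = [T, T, T]
r5 m[X12→φ2] = [T, T, F]
r5 m[X12→φ3] = [T, T, T]
r5 m[X12→φ4] = [T, T, F]
r5 m[X12→φ5] = [T, T, F]
r5 m[X14→φ1] = [T, T, T]
r5 m[X11→φ3] = [F, T, T]
r5 m[X11→φ4] = [F, T, T]
r5 m[X11→φ5] = [T, T, T]
r5 m[X11→φ6] = [F, T, T]
r6 m[φ0→X13] = [T, T, T]
r6 m[φ0→X3] = [T, F, T]
r6 m[φ1→X13] = [T, T, T]
r6 m[φ1→X14] = [T, F, F]
r6 m[φ2→X13] = [T, F, T]
r6 m[φ2→X12] = [F, F, T]
r6 m[φ3→X12] = [T, T, F]
r6 m[φ3→X11] = [T, T, T]
r6 m[φ4→X12] = [T, T, T]
r6 m[φ4→X11] = [T, T, T]
r6 m[φ5→X12] = [T, T, T]
r6 m[φ5→X11] = [F, T, T]
r6 m[φ6→X13] = [F, T, F]
r6 m[φ6→X11] = [T, T, T]
r6 m[φ7→X13] = [T, T, T]
r6 m[φ7→X3] = [F, T, F]
r6 m[X13→φ0] = [F, F, F]
r6 m[X13→φ1] = [F, F, F]
r6 m[X13→φ2] = [F, T, F]
r6 m[X13→φ6] = [T, F, T]
r6 m[X13→φ7] = [F, F, F]
r6 m[X3→φ0] = [F, T, F]
r6 m[X3→φ7] = [T, F, T]
r6 m[X12→φ2] = [T, T, F]
r6 m[X12→φ3] = [F, F, T]
r6 m[X12→φ4] = [F, F, F]
r6 m[X12→φ5] = [F, F, F]
r6 m[X14→φ1] = [T, T, T]
r6 m[X11→φ3] = [F, T, T]
r6 m[X11→φ4] = [F, T, T]
r6 m[X11→φ5] = [T, T, T]
r6 m[X11→φ6] = [F, T, T]
r7 m[φ0→X13] = [T, F, T]
r7 m[φ0→X3] = [F, F, F]
r7 m[φ1→X13] = [T, T, T]
r7 m[φ1→X14] = [F, F, F]
r7 m[φ2→X13] = [T, F, T]
r7 m[φ2→X12] = [F, F, T]
r7 m[φ3→X12] = [T, T, F]
r7 m[φ3→X11] = [T, F, F]
r7 m[φ4→X12] = [T, T, T]
r7 m[φ4→X11] = [F, F, F]
r7 m[φ5→X12] = [T, T, T]
r7 m[φ5→X11] = [F, F, F]
r7 m[φ6→X13] = [F, T, F]
r7 m[φ6→X11] = [T, F, F]
r7 m[φ7→X13] = [T, F, T]
r7 m[φ7→X3] = [F, F, F]
r7 m[X13→φ0] = [F, F, F]
r7 m[X13→φ1] = [F, F, F]
r7 m[X13→φ2] = [F, T, F]
r7 m[X13→φ6] = [T, F, T]
r7 m[X13→φ7] = [F, F, F]
r7 m[X3→φ0] = [F, T, F]
r7 m[X3→φ7] = [T, F, T]
r7 m[X12→φ2] = [T, T, F]
r7 m[X12→φ3] = [F, F, T]
r7 m[X12→φ4] = [F, F, F]
r7 m[X12→φ5] = [F, F, F]
r7 m[X14→φ1] = [T, T, T]
r7 m[X11→φ3] = [F, T, T]
r7 m[X11→φ4] = [F, T, T]
r7 m[X11→φ5] = [T, T, T]
r7 m[X11→φ6] = [F, T, T]
r8 m[φ0→X13] = [T, F, T]
r8 m[φ0→X3] = [F, F, F]
r8 m[φ1→X13] = [T, T, T]
r8 m[φ1→X14] = [F, F, F]
r8 m[φ2→X13] = [T, F, T]
r8 m[φ2→X12] = [F, F, T]
r8 m[φ3→X12] = [T, T, F]
r8 m[φ3→X11] = [T, F, F]
r8 m[φ4→X12] = [T, T, T]
r8 m[φ4→X11] = [F, F, F]
r8 m[φ5→X12] = [T, T, T]
r8 m[φ5→X11] = [F, F, F]
r8 m[φ6→X13] = [F, T, F]
r8 m[φ6→X11] = [T, F, F]
r8 m[φ7→X13] = [T, F, T]
r8 m[φ7→X3] = [F, F, F]
r8 m[X13→φ0] = [F, F, F]
r8 m[X13→φ1] = [F, F, F]
r8 m[X13→φ2] = [F, F, F]
r8 m[X13→φ6] = [T, F, T]
r8 m[X13→φ7] = [F, F, F]
r8 m[X3→φ0] = [F, F, F]
r8 m[X3→φ7] = [F, F, F]
r8 m[X12→φ2] = [T, T, F]
r8 m[X12→φ3] = [F, F, T]
r8 m[X12→φ4] = [F, F, F]
r8 m[X12→φ5] = [F, F, F]
r8 m[X14→φ1] = [T, T, T]
r8 m[X11→φ3] = [F, F, F]
r8 m[X11→φ4] = [F, F, F]
r8 m[X11→φ5] = [F, F, F]
r8 m[X11→φ6] = [F, F, F]
no fixed point within 8 rounds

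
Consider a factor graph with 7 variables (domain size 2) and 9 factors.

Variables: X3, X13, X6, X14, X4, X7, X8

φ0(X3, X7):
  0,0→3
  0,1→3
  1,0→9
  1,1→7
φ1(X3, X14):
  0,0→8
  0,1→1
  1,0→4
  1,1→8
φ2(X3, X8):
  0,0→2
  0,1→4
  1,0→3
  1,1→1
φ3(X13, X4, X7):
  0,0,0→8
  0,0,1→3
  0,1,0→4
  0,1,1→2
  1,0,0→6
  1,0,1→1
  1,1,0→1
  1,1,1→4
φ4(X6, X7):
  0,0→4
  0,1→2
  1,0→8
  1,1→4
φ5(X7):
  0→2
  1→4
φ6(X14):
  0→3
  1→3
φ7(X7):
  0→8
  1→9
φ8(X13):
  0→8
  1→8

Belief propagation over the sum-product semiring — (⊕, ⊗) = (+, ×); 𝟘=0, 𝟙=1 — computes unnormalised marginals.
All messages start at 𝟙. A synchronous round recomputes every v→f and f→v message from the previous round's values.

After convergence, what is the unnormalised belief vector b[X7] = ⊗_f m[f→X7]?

init: all messages = 𝟙 over 2 values
r1 m[φ0→X3] = [6, 16]
r1 m[φ0→X7] = [12, 10]
r1 m[φ1→X3] = [9, 12]
r1 m[φ1→X14] = [12, 9]
r1 m[φ2→X3] = [6, 4]
r1 m[φ2→X8] = [5, 5]
r1 m[φ3→X13] = [17, 12]
r1 m[φ3→X4] = [18, 11]
r1 m[φ3→X7] = [19, 10]
r1 m[φ4→X6] = [6, 12]
r1 m[φ4→X7] = [12, 6]
r1 m[φ5→X7] = [2, 4]
r1 m[φ6→X14] = [3, 3]
r1 m[φ7→X7] = [8, 9]
r1 m[φ8→X13] = [8, 8]
r1 m[X3→φ0] = [1, 1]
r1 m[X3→φ1] = [1, 1]
r1 m[X3→φ2] = [1, 1]
r1 m[X13→φ3] = [1, 1]
r1 m[X13→φ8] = [1, 1]
r1 m[X6→φ4] = [1, 1]
r1 m[X14→φ1] = [1, 1]
r1 m[X14→φ6] = [1, 1]
r1 m[X4→φ3] = [1, 1]
r1 m[X7→φ0] = [1, 1]
r1 m[X7→φ3] = [1, 1]
r1 m[X7→φ4] = [1, 1]
r1 m[X7→φ5] = [1, 1]
r1 m[X7→φ7] = [1, 1]
r1 m[X8→φ2] = [1, 1]
r2 m[φ0→X3] = [6, 16]
r2 m[φ0→X7] = [12, 10]
r2 m[φ1→X3] = [9, 12]
r2 m[φ1→X14] = [12, 9]
r2 m[φ2→X3] = [6, 4]
r2 m[φ2→X8] = [5, 5]
r2 m[φ3→X13] = [17, 12]
r2 m[φ3→X4] = [18, 11]
r2 m[φ3→X7] = [19, 10]
r2 m[φ4→X6] = [6, 12]
r2 m[φ4→X7] = [12, 6]
r2 m[φ5→X7] = [2, 4]
r2 m[φ6→X14] = [3, 3]
r2 m[φ7→X7] = [8, 9]
r2 m[φ8→X13] = [8, 8]
r2 m[X3→φ0] = [54, 48]
r2 m[X3→φ1] = [36, 64]
r2 m[X3→φ2] = [54, 192]
r2 m[X13→φ3] = [8, 8]
r2 m[X13→φ8] = [17, 12]
r2 m[X6→φ4] = [1, 1]
r2 m[X14→φ1] = [3, 3]
r2 m[X14→φ6] = [12, 9]
r2 m[X4→φ3] = [1, 1]
r2 m[X7→φ0] = [3648, 2160]
r2 m[X7→φ3] = [2304, 2160]
r2 m[X7→φ4] = [3648, 3600]
r2 m[X7→φ5] = [21888, 5400]
r2 m[X7→φ7] = [5472, 2400]
r2 m[X8→φ2] = [1, 1]
r3 m[φ0→X3] = [17424, 47952]
r3 m[φ0→X7] = [594, 498]
r3 m[φ1→X3] = [27, 36]
r3 m[φ1→X14] = [544, 548]
r3 m[φ2→X3] = [6, 4]
r3 m[φ2→X8] = [684, 408]
r3 m[φ3→X13] = [38448, 26928]
r3 m[φ3→X4] = [327168, 195840]
r3 m[φ3→X7] = [152, 80]
r3 m[φ4→X6] = [21792, 43584]
r3 m[φ4→X7] = [12, 6]
r3 m[φ5→X7] = [2, 4]
r3 m[φ6→X14] = [3, 3]
r3 m[φ7→X7] = [8, 9]
r3 m[φ8→X13] = [8, 8]
r3 m[X3→φ0] = [54, 48]
r3 m[X3→φ1] = [36, 64]
r3 m[X3→φ2] = [54, 192]
r3 m[X13→φ3] = [8, 8]
r3 m[X13→φ8] = [17, 12]
r3 m[X6→φ4] = [1, 1]
r3 m[X14→φ1] = [3, 3]
r3 m[X14→φ6] = [12, 9]
r3 m[X4→φ3] = [1, 1]
r3 m[X7→φ0] = [3648, 2160]
r3 m[X7→φ3] = [2304, 2160]
r3 m[X7→φ4] = [3648, 3600]
r3 m[X7→φ5] = [21888, 5400]
r3 m[X7→φ7] = [5472, 2400]
r3 m[X8→φ2] = [1, 1]
r4 m[φ0→X3] = [17424, 47952]
r4 m[φ0→X7] = [594, 498]
r4 m[φ1→X3] = [27, 36]
r4 m[φ1→X14] = [544, 548]
r4 m[φ2→X3] = [6, 4]
r4 m[φ2→X8] = [684, 408]
r4 m[φ3→X13] = [38448, 26928]
r4 m[φ3→X4] = [327168, 195840]
r4 m[φ3→X7] = [152, 80]
r4 m[φ4→X6] = [21792, 43584]
r4 m[φ4→X7] = [12, 6]
r4 m[φ5→X7] = [2, 4]
r4 m[φ6→X14] = [3, 3]
r4 m[φ7→X7] = [8, 9]
r4 m[φ8→X13] = [8, 8]
r4 m[X3→φ0] = [162, 144]
r4 m[X3→φ1] = [104544, 191808]
r4 m[X3→φ2] = [470448, 1726272]
r4 m[X13→φ3] = [8, 8]
r4 m[X13→φ8] = [38448, 26928]
r4 m[X6→φ4] = [1, 1]
r4 m[X14→φ1] = [3, 3]
r4 m[X14→φ6] = [544, 548]
r4 m[X4→φ3] = [1, 1]
r4 m[X7→φ0] = [29184, 17280]
r4 m[X7→φ3] = [114048, 107568]
r4 m[X7→φ4] = [1444608, 1434240]
r4 m[X7→φ5] = [8667648, 2151360]
r4 m[X7→φ7] = [2166912, 956160]
r4 m[X8→φ2] = [1, 1]
r5 m[φ0→X3] = [139392, 383616]
r5 m[φ0→X7] = [1782, 1494]
r5 m[φ1→X3] = [27, 36]
r5 m[φ1→X14] = [1603584, 1639008]
r5 m[φ2→X3] = [6, 4]
r5 m[φ2→X8] = [6119712, 3608064]
r5 m[φ3→X13] = [1906416, 1336176]
r5 m[φ3→X4] = [16215552, 9725184]
r5 m[φ3→X7] = [152, 80]
r5 m[φ4→X6] = [8646912, 17293824]
r5 m[φ4→X7] = [12, 6]
r5 m[φ5→X7] = [2, 4]
r5 m[φ6→X14] = [3, 3]
r5 m[φ7→X7] = [8, 9]
r5 m[φ8→X13] = [8, 8]
r5 m[X3→φ0] = [162, 144]
r5 m[X3→φ1] = [104544, 191808]
r5 m[X3→φ2] = [470448, 1726272]
r5 m[X13→φ3] = [8, 8]
r5 m[X13→φ8] = [38448, 26928]
r5 m[X6→φ4] = [1, 1]
r5 m[X14→φ1] = [3, 3]
r5 m[X14→φ6] = [544, 548]
r5 m[X4→φ3] = [1, 1]
r5 m[X7→φ0] = [29184, 17280]
r5 m[X7→φ3] = [114048, 107568]
r5 m[X7→φ4] = [1444608, 1434240]
r5 m[X7→φ5] = [8667648, 2151360]
r5 m[X7→φ7] = [2166912, 956160]
r5 m[X8→φ2] = [1, 1]
r6 m[φ0→X3] = [139392, 383616]
r6 m[φ0→X7] = [1782, 1494]
r6 m[φ1→X3] = [27, 36]
r6 m[φ1→X14] = [1603584, 1639008]
r6 m[φ2→X3] = [6, 4]
r6 m[φ2→X8] = [6119712, 3608064]
r6 m[φ3→X13] = [1906416, 1336176]
r6 m[φ3→X4] = [16215552, 9725184]
r6 m[φ3→X7] = [152, 80]
r6 m[φ4→X6] = [8646912, 17293824]
r6 m[φ4→X7] = [12, 6]
r6 m[φ5→X7] = [2, 4]
r6 m[φ6→X14] = [3, 3]
r6 m[φ7→X7] = [8, 9]
r6 m[φ8→X13] = [8, 8]
r6 m[X3→φ0] = [162, 144]
r6 m[X3→φ1] = [836352, 1534464]
r6 m[X3→φ2] = [3763584, 13810176]
r6 m[X13→φ3] = [8, 8]
r6 m[X13→φ8] = [1906416, 1336176]
r6 m[X6→φ4] = [1, 1]
r6 m[X14→φ1] = [3, 3]
r6 m[X14→φ6] = [1603584, 1639008]
r6 m[X4→φ3] = [1, 1]
r6 m[X7→φ0] = [29184, 17280]
r6 m[X7→φ3] = [342144, 322704]
r6 m[X7→φ4] = [4333824, 4302720]
r6 m[X7→φ5] = [26002944, 6454080]
r6 m[X7→φ7] = [6500736, 2868480]
r6 m[X8→φ2] = [1, 1]
r7 m[φ0→X3] = [139392, 383616]
r7 m[φ0→X7] = [1782, 1494]
r7 m[φ1→X3] = [27, 36]
r7 m[φ1→X14] = [12828672, 13112064]
r7 m[φ2→X3] = [6, 4]
r7 m[φ2→X8] = [48957696, 28864512]
r7 m[φ3→X13] = [5719248, 4008528]
r7 m[φ3→X4] = [48646656, 29175552]
r7 m[φ3→X7] = [152, 80]
r7 m[φ4→X6] = [25940736, 51881472]
r7 m[φ4→X7] = [12, 6]
r7 m[φ5→X7] = [2, 4]
r7 m[φ6→X14] = [3, 3]
r7 m[φ7→X7] = [8, 9]
r7 m[φ8→X13] = [8, 8]
r7 m[X3→φ0] = [162, 144]
r7 m[X3→φ1] = [836352, 1534464]
r7 m[X3→φ2] = [3763584, 13810176]
r7 m[X13→φ3] = [8, 8]
r7 m[X13→φ8] = [1906416, 1336176]
r7 m[X6→φ4] = [1, 1]
r7 m[X14→φ1] = [3, 3]
r7 m[X14→φ6] = [1603584, 1639008]
r7 m[X4→φ3] = [1, 1]
r7 m[X7→φ0] = [29184, 17280]
r7 m[X7→φ3] = [342144, 322704]
r7 m[X7→φ4] = [4333824, 4302720]
r7 m[X7→φ5] = [26002944, 6454080]
r7 m[X7→φ7] = [6500736, 2868480]
r7 m[X8→φ2] = [1, 1]
r8 m[φ0→X3] = [139392, 383616]
r8 m[φ0→X7] = [1782, 1494]
r8 m[φ1→X3] = [27, 36]
r8 m[φ1→X14] = [12828672, 13112064]
r8 m[φ2→X3] = [6, 4]
r8 m[φ2→X8] = [48957696, 28864512]
r8 m[φ3→X13] = [5719248, 4008528]
r8 m[φ3→X4] = [48646656, 29175552]
r8 m[φ3→X7] = [152, 80]
r8 m[φ4→X6] = [25940736, 51881472]
r8 m[φ4→X7] = [12, 6]
r8 m[φ5→X7] = [2, 4]
r8 m[φ6→X14] = [3, 3]
r8 m[φ7→X7] = [8, 9]
r8 m[φ8→X13] = [8, 8]
r8 m[X3→φ0] = [162, 144]
r8 m[X3→φ1] = [836352, 1534464]
r8 m[X3→φ2] = [3763584, 13810176]
r8 m[X13→φ3] = [8, 8]
r8 m[X13→φ8] = [5719248, 4008528]
r8 m[X6→φ4] = [1, 1]
r8 m[X14→φ1] = [3, 3]
r8 m[X14→φ6] = [12828672, 13112064]
r8 m[X4→φ3] = [1, 1]
r8 m[X7→φ0] = [29184, 17280]
r8 m[X7→φ3] = [342144, 322704]
r8 m[X7→φ4] = [4333824, 4302720]
r8 m[X7→φ5] = [26002944, 6454080]
r8 m[X7→φ7] = [6500736, 2868480]
r8 m[X8→φ2] = [1, 1]
r9 m[φ0→X3] = [139392, 383616]
r9 m[φ0→X7] = [1782, 1494]
r9 m[φ1→X3] = [27, 36]
r9 m[φ1→X14] = [12828672, 13112064]
r9 m[φ2→X3] = [6, 4]
r9 m[φ2→X8] = [48957696, 28864512]
r9 m[φ3→X13] = [5719248, 4008528]
r9 m[φ3→X4] = [48646656, 29175552]
r9 m[φ3→X7] = [152, 80]
r9 m[φ4→X6] = [25940736, 51881472]
r9 m[φ4→X7] = [12, 6]
r9 m[φ5→X7] = [2, 4]
r9 m[φ6→X14] = [3, 3]
r9 m[φ7→X7] = [8, 9]
r9 m[φ8→X13] = [8, 8]
r9 m[X3→φ0] = [162, 144]
r9 m[X3→φ1] = [836352, 1534464]
r9 m[X3→φ2] = [3763584, 13810176]
r9 m[X13→φ3] = [8, 8]
r9 m[X13→φ8] = [5719248, 4008528]
r9 m[X6→φ4] = [1, 1]
r9 m[X14→φ1] = [3, 3]
r9 m[X14→φ6] = [12828672, 13112064]
r9 m[X4→φ3] = [1, 1]
r9 m[X7→φ0] = [29184, 17280]
r9 m[X7→φ3] = [342144, 322704]
r9 m[X7→φ4] = [4333824, 4302720]
r9 m[X7→φ5] = [26002944, 6454080]
r9 m[X7→φ7] = [6500736, 2868480]
r9 m[X8→φ2] = [1, 1]
fixed point reached at round 9
b[X7] = ⊗ incoming = [52005888, 25816320]

b[X7] = [52005888, 25816320]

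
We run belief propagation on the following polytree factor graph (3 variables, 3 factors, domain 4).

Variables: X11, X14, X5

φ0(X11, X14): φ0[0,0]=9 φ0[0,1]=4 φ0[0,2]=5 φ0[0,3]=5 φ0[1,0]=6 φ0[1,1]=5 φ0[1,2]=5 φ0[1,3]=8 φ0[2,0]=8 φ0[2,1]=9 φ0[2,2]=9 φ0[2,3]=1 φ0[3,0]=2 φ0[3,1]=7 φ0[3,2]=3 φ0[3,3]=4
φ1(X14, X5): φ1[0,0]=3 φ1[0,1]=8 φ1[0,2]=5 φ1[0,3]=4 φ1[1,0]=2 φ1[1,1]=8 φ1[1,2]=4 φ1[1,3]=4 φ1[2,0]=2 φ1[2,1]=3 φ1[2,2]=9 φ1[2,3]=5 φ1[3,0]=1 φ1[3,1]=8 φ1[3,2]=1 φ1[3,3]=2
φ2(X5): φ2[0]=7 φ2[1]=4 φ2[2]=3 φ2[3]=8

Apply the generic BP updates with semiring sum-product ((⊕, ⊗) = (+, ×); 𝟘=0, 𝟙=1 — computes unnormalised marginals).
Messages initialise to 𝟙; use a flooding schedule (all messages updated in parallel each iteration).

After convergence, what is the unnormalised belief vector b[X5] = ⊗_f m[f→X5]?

b[X5] = [1309, 2440, 1323, 2768]

init: all messages = 𝟙 over 4 values
r1 m[φ0→X11] = [23, 24, 27, 16]
r1 m[φ0→X14] = [25, 25, 22, 18]
r1 m[φ1→X14] = [20, 18, 19, 12]
r1 m[φ1→X5] = [8, 27, 19, 15]
r1 m[φ2→X5] = [7, 4, 3, 8]
r1 m[X11→φ0] = [1, 1, 1, 1]
r1 m[X14→φ0] = [1, 1, 1, 1]
r1 m[X14→φ1] = [1, 1, 1, 1]
r1 m[X5→φ1] = [1, 1, 1, 1]
r1 m[X5→φ2] = [1, 1, 1, 1]
r2 m[φ0→X11] = [23, 24, 27, 16]
r2 m[φ0→X14] = [25, 25, 22, 18]
r2 m[φ1→X14] = [20, 18, 19, 12]
r2 m[φ1→X5] = [8, 27, 19, 15]
r2 m[φ2→X5] = [7, 4, 3, 8]
r2 m[X11→φ0] = [1, 1, 1, 1]
r2 m[X14→φ0] = [20, 18, 19, 12]
r2 m[X14→φ1] = [25, 25, 22, 18]
r2 m[X5→φ1] = [7, 4, 3, 8]
r2 m[X5→φ2] = [8, 27, 19, 15]
r3 m[φ0→X11] = [407, 401, 505, 271]
r3 m[φ0→X14] = [25, 25, 22, 18]
r3 m[φ1→X14] = [100, 90, 93, 58]
r3 m[φ1→X5] = [187, 610, 441, 346]
r3 m[φ2→X5] = [7, 4, 3, 8]
r3 m[X11→φ0] = [1, 1, 1, 1]
r3 m[X14→φ0] = [20, 18, 19, 12]
r3 m[X14→φ1] = [25, 25, 22, 18]
r3 m[X5→φ1] = [7, 4, 3, 8]
r3 m[X5→φ2] = [8, 27, 19, 15]
r4 m[φ0→X11] = [407, 401, 505, 271]
r4 m[φ0→X14] = [25, 25, 22, 18]
r4 m[φ1→X14] = [100, 90, 93, 58]
r4 m[φ1→X5] = [187, 610, 441, 346]
r4 m[φ2→X5] = [7, 4, 3, 8]
r4 m[X11→φ0] = [1, 1, 1, 1]
r4 m[X14→φ0] = [100, 90, 93, 58]
r4 m[X14→φ1] = [25, 25, 22, 18]
r4 m[X5→φ1] = [7, 4, 3, 8]
r4 m[X5→φ2] = [187, 610, 441, 346]
r5 m[φ0→X11] = [2015, 1979, 2505, 1341]
r5 m[φ0→X14] = [25, 25, 22, 18]
r5 m[φ1→X14] = [100, 90, 93, 58]
r5 m[φ1→X5] = [187, 610, 441, 346]
r5 m[φ2→X5] = [7, 4, 3, 8]
r5 m[X11→φ0] = [1, 1, 1, 1]
r5 m[X14→φ0] = [100, 90, 93, 58]
r5 m[X14→φ1] = [25, 25, 22, 18]
r5 m[X5→φ1] = [7, 4, 3, 8]
r5 m[X5→φ2] = [187, 610, 441, 346]
r6 m[φ0→X11] = [2015, 1979, 2505, 1341]
r6 m[φ0→X14] = [25, 25, 22, 18]
r6 m[φ1→X14] = [100, 90, 93, 58]
r6 m[φ1→X5] = [187, 610, 441, 346]
r6 m[φ2→X5] = [7, 4, 3, 8]
r6 m[X11→φ0] = [1, 1, 1, 1]
r6 m[X14→φ0] = [100, 90, 93, 58]
r6 m[X14→φ1] = [25, 25, 22, 18]
r6 m[X5→φ1] = [7, 4, 3, 8]
r6 m[X5→φ2] = [187, 610, 441, 346]
fixed point reached at round 6
b[X5] = ⊗ incoming = [1309, 2440, 1323, 2768]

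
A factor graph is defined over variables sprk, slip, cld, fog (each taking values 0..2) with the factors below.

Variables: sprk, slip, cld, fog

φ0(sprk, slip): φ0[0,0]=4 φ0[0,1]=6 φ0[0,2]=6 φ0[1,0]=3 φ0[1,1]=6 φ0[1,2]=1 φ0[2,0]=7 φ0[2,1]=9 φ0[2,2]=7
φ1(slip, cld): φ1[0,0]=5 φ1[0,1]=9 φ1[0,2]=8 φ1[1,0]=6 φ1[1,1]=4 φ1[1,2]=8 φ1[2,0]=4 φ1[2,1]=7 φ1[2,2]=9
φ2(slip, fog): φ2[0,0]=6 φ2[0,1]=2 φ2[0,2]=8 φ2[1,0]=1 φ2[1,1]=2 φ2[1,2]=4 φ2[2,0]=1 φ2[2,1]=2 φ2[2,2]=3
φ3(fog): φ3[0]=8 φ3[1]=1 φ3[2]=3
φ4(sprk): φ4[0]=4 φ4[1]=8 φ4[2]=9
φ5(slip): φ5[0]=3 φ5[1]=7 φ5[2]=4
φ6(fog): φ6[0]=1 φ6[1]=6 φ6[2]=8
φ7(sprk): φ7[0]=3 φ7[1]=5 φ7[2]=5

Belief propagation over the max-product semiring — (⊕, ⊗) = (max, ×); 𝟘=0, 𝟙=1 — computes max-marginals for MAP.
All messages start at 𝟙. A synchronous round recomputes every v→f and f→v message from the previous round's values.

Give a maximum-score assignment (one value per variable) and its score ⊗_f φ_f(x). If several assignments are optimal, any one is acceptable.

assignment: (sprk=2, slip=1, cld=2, fog=2); score = 2177280

init: all messages = 𝟙 over 3 values
r1 m[φ0→sprk] = [6, 6, 9]
r1 m[φ0→slip] = [7, 9, 7]
r1 m[φ1→slip] = [9, 8, 9]
r1 m[φ1→cld] = [6, 9, 9]
r1 m[φ2→slip] = [8, 4, 3]
r1 m[φ2→fog] = [6, 2, 8]
r1 m[φ3→fog] = [8, 1, 3]
r1 m[φ4→sprk] = [4, 8, 9]
r1 m[φ5→slip] = [3, 7, 4]
r1 m[φ6→fog] = [1, 6, 8]
r1 m[φ7→sprk] = [3, 5, 5]
r1 m[sprk→φ0] = [1, 1, 1]
r1 m[sprk→φ4] = [1, 1, 1]
r1 m[sprk→φ7] = [1, 1, 1]
r1 m[slip→φ0] = [1, 1, 1]
r1 m[slip→φ1] = [1, 1, 1]
r1 m[slip→φ2] = [1, 1, 1]
r1 m[slip→φ5] = [1, 1, 1]
r1 m[cld→φ1] = [1, 1, 1]
r1 m[fog→φ2] = [1, 1, 1]
r1 m[fog→φ3] = [1, 1, 1]
r1 m[fog→φ6] = [1, 1, 1]
r2 m[φ0→sprk] = [6, 6, 9]
r2 m[φ0→slip] = [7, 9, 7]
r2 m[φ1→slip] = [9, 8, 9]
r2 m[φ1→cld] = [6, 9, 9]
r2 m[φ2→slip] = [8, 4, 3]
r2 m[φ2→fog] = [6, 2, 8]
r2 m[φ3→fog] = [8, 1, 3]
r2 m[φ4→sprk] = [4, 8, 9]
r2 m[φ5→slip] = [3, 7, 4]
r2 m[φ6→fog] = [1, 6, 8]
r2 m[φ7→sprk] = [3, 5, 5]
r2 m[sprk→φ0] = [12, 40, 45]
r2 m[sprk→φ4] = [18, 30, 45]
r2 m[sprk→φ7] = [24, 48, 81]
r2 m[slip→φ0] = [216, 224, 108]
r2 m[slip→φ1] = [168, 252, 84]
r2 m[slip→φ2] = [189, 504, 252]
r2 m[slip→φ5] = [504, 288, 189]
r2 m[cld→φ1] = [1, 1, 1]
r2 m[fog→φ2] = [8, 6, 24]
r2 m[fog→φ3] = [6, 12, 64]
r2 m[fog→φ6] = [48, 2, 24]
r3 m[φ0→sprk] = [1344, 1344, 2016]
r3 m[φ0→slip] = [315, 405, 315]
r3 m[φ1→slip] = [9, 8, 9]
r3 m[φ1→cld] = [1512, 1512, 2016]
r3 m[φ2→slip] = [192, 96, 72]
r3 m[φ2→fog] = [1134, 1008, 2016]
r3 m[φ3→fog] = [8, 1, 3]
r3 m[φ4→sprk] = [4, 8, 9]
r3 m[φ5→slip] = [3, 7, 4]
r3 m[φ6→fog] = [1, 6, 8]
r3 m[φ7→sprk] = [3, 5, 5]
r3 m[sprk→φ0] = [12, 40, 45]
r3 m[sprk→φ4] = [18, 30, 45]
r3 m[sprk→φ7] = [24, 48, 81]
r3 m[slip→φ0] = [216, 224, 108]
r3 m[slip→φ1] = [168, 252, 84]
r3 m[slip→φ2] = [189, 504, 252]
r3 m[slip→φ5] = [504, 288, 189]
r3 m[cld→φ1] = [1, 1, 1]
r3 m[fog→φ2] = [8, 6, 24]
r3 m[fog→φ3] = [6, 12, 64]
r3 m[fog→φ6] = [48, 2, 24]
r4 m[φ0→sprk] = [1344, 1344, 2016]
r4 m[φ0→slip] = [315, 405, 315]
r4 m[φ1→slip] = [9, 8, 9]
r4 m[φ1→cld] = [1512, 1512, 2016]
r4 m[φ2→slip] = [192, 96, 72]
r4 m[φ2→fog] = [1134, 1008, 2016]
r4 m[φ3→fog] = [8, 1, 3]
r4 m[φ4→sprk] = [4, 8, 9]
r4 m[φ5→slip] = [3, 7, 4]
r4 m[φ6→fog] = [1, 6, 8]
r4 m[φ7→sprk] = [3, 5, 5]
r4 m[sprk→φ0] = [12, 40, 45]
r4 m[sprk→φ4] = [4032, 6720, 10080]
r4 m[sprk→φ7] = [5376, 10752, 18144]
r4 m[slip→φ0] = [5184, 5376, 2592]
r4 m[slip→φ1] = [181440, 272160, 90720]
r4 m[slip→φ2] = [8505, 22680, 11340]
r4 m[slip→φ5] = [544320, 311040, 204120]
r4 m[cld→φ1] = [1, 1, 1]
r4 m[fog→φ2] = [8, 6, 24]
r4 m[fog→φ3] = [1134, 6048, 16128]
r4 m[fog→φ6] = [9072, 1008, 6048]
r5 m[φ0→sprk] = [32256, 32256, 48384]
r5 m[φ0→slip] = [315, 405, 315]
r5 m[φ1→slip] = [9, 8, 9]
r5 m[φ1→cld] = [1632960, 1632960, 2177280]
r5 m[φ2→slip] = [192, 96, 72]
r5 m[φ2→fog] = [51030, 45360, 90720]
r5 m[φ3→fog] = [8, 1, 3]
r5 m[φ4→sprk] = [4, 8, 9]
r5 m[φ5→slip] = [3, 7, 4]
r5 m[φ6→fog] = [1, 6, 8]
r5 m[φ7→sprk] = [3, 5, 5]
r5 m[sprk→φ0] = [12, 40, 45]
r5 m[sprk→φ4] = [4032, 6720, 10080]
r5 m[sprk→φ7] = [5376, 10752, 18144]
r5 m[slip→φ0] = [5184, 5376, 2592]
r5 m[slip→φ1] = [181440, 272160, 90720]
r5 m[slip→φ2] = [8505, 22680, 11340]
r5 m[slip→φ5] = [544320, 311040, 204120]
r5 m[cld→φ1] = [1, 1, 1]
r5 m[fog→φ2] = [8, 6, 24]
r5 m[fog→φ3] = [1134, 6048, 16128]
r5 m[fog→φ6] = [9072, 1008, 6048]
r6 m[φ0→sprk] = [32256, 32256, 48384]
r6 m[φ0→slip] = [315, 405, 315]
r6 m[φ1→slip] = [9, 8, 9]
r6 m[φ1→cld] = [1632960, 1632960, 2177280]
r6 m[φ2→slip] = [192, 96, 72]
r6 m[φ2→fog] = [51030, 45360, 90720]
r6 m[φ3→fog] = [8, 1, 3]
r6 m[φ4→sprk] = [4, 8, 9]
r6 m[φ5→slip] = [3, 7, 4]
r6 m[φ6→fog] = [1, 6, 8]
r6 m[φ7→sprk] = [3, 5, 5]
r6 m[sprk→φ0] = [12, 40, 45]
r6 m[sprk→φ4] = [96768, 161280, 241920]
r6 m[sprk→φ7] = [129024, 258048, 435456]
r6 m[slip→φ0] = [5184, 5376, 2592]
r6 m[slip→φ1] = [181440, 272160, 90720]
r6 m[slip→φ2] = [8505, 22680, 11340]
r6 m[slip→φ5] = [544320, 311040, 204120]
r6 m[cld→φ1] = [1, 1, 1]
r6 m[fog→φ2] = [8, 6, 24]
r6 m[fog→φ3] = [51030, 272160, 725760]
r6 m[fog→φ6] = [408240, 45360, 272160]
r7 m[φ0→sprk] = [32256, 32256, 48384]
r7 m[φ0→slip] = [315, 405, 315]
r7 m[φ1→slip] = [9, 8, 9]
r7 m[φ1→cld] = [1632960, 1632960, 2177280]
r7 m[φ2→slip] = [192, 96, 72]
r7 m[φ2→fog] = [51030, 45360, 90720]
r7 m[φ3→fog] = [8, 1, 3]
r7 m[φ4→sprk] = [4, 8, 9]
r7 m[φ5→slip] = [3, 7, 4]
r7 m[φ6→fog] = [1, 6, 8]
r7 m[φ7→sprk] = [3, 5, 5]
r7 m[sprk→φ0] = [12, 40, 45]
r7 m[sprk→φ4] = [96768, 161280, 241920]
r7 m[sprk→φ7] = [129024, 258048, 435456]
r7 m[slip→φ0] = [5184, 5376, 2592]
r7 m[slip→φ1] = [181440, 272160, 90720]
r7 m[slip→φ2] = [8505, 22680, 11340]
r7 m[slip→φ5] = [544320, 311040, 204120]
r7 m[cld→φ1] = [1, 1, 1]
r7 m[fog→φ2] = [8, 6, 24]
r7 m[fog→φ3] = [51030, 272160, 725760]
r7 m[fog→φ6] = [408240, 45360, 272160]
fixed point reached at round 7
traceback from sprk: (sprk=2, slip=1, cld=2, fog=2), score=2177280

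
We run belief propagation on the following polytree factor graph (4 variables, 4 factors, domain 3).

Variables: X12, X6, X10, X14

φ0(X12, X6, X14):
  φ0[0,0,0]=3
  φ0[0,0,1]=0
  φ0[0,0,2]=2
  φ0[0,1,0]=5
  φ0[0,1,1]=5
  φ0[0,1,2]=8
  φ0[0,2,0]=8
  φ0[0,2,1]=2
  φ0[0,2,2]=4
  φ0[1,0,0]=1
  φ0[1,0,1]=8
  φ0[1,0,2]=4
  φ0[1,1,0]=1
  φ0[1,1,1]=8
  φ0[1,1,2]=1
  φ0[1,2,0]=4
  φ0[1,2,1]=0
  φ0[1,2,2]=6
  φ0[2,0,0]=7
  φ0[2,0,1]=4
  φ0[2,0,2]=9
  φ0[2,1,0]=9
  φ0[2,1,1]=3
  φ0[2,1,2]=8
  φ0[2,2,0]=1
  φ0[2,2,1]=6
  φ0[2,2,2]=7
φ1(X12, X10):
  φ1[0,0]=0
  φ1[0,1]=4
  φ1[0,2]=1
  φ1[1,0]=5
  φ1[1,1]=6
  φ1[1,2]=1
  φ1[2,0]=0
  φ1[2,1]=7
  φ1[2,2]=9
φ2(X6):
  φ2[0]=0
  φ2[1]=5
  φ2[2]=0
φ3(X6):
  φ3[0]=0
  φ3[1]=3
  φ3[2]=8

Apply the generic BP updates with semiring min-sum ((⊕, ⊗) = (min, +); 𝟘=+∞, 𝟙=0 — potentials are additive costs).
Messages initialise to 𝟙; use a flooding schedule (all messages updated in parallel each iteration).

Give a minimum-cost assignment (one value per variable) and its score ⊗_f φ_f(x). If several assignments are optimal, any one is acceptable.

assignment: (X12=0, X6=0, X10=0, X14=1); score = 0

init: all messages = 𝟙 over 3 values
r1 m[φ0→X12] = [0, 0, 1]
r1 m[φ0→X6] = [0, 1, 0]
r1 m[φ0→X14] = [1, 0, 1]
r1 m[φ1→X12] = [0, 1, 0]
r1 m[φ1→X10] = [0, 4, 1]
r1 m[φ2→X6] = [0, 5, 0]
r1 m[φ3→X6] = [0, 3, 8]
r1 m[X12→φ0] = [0, 0, 0]
r1 m[X12→φ1] = [0, 0, 0]
r1 m[X6→φ0] = [0, 0, 0]
r1 m[X6→φ2] = [0, 0, 0]
r1 m[X6→φ3] = [0, 0, 0]
r1 m[X10→φ1] = [0, 0, 0]
r1 m[X14→φ0] = [0, 0, 0]
r2 m[φ0→X12] = [0, 0, 1]
r2 m[φ0→X6] = [0, 1, 0]
r2 m[φ0→X14] = [1, 0, 1]
r2 m[φ1→X12] = [0, 1, 0]
r2 m[φ1→X10] = [0, 4, 1]
r2 m[φ2→X6] = [0, 5, 0]
r2 m[φ3→X6] = [0, 3, 8]
r2 m[X12→φ0] = [0, 1, 0]
r2 m[X12→φ1] = [0, 0, 1]
r2 m[X6→φ0] = [0, 8, 8]
r2 m[X6→φ2] = [0, 4, 8]
r2 m[X6→φ3] = [0, 6, 0]
r2 m[X10→φ1] = [0, 0, 0]
r2 m[X14→φ0] = [0, 0, 0]
r3 m[φ0→X12] = [0, 1, 4]
r3 m[φ0→X6] = [0, 2, 1]
r3 m[φ0→X14] = [2, 0, 2]
r3 m[φ1→X12] = [0, 1, 0]
r3 m[φ1→X10] = [0, 4, 1]
r3 m[φ2→X6] = [0, 5, 0]
r3 m[φ3→X6] = [0, 3, 8]
r3 m[X12→φ0] = [0, 1, 0]
r3 m[X12→φ1] = [0, 0, 1]
r3 m[X6→φ0] = [0, 8, 8]
r3 m[X6→φ2] = [0, 4, 8]
r3 m[X6→φ3] = [0, 6, 0]
r3 m[X10→φ1] = [0, 0, 0]
r3 m[X14→φ0] = [0, 0, 0]
r4 m[φ0→X12] = [0, 1, 4]
r4 m[φ0→X6] = [0, 2, 1]
r4 m[φ0→X14] = [2, 0, 2]
r4 m[φ1→X12] = [0, 1, 0]
r4 m[φ1→X10] = [0, 4, 1]
r4 m[φ2→X6] = [0, 5, 0]
r4 m[φ3→X6] = [0, 3, 8]
r4 m[X12→φ0] = [0, 1, 0]
r4 m[X12→φ1] = [0, 1, 4]
r4 m[X6→φ0] = [0, 8, 8]
r4 m[X6→φ2] = [0, 5, 9]
r4 m[X6→φ3] = [0, 7, 1]
r4 m[X10→φ1] = [0, 0, 0]
r4 m[X14→φ0] = [0, 0, 0]
r5 m[φ0→X12] = [0, 1, 4]
r5 m[φ0→X6] = [0, 2, 1]
r5 m[φ0→X14] = [2, 0, 2]
r5 m[φ1→X12] = [0, 1, 0]
r5 m[φ1→X10] = [0, 4, 1]
r5 m[φ2→X6] = [0, 5, 0]
r5 m[φ3→X6] = [0, 3, 8]
r5 m[X12→φ0] = [0, 1, 0]
r5 m[X12→φ1] = [0, 1, 4]
r5 m[X6→φ0] = [0, 8, 8]
r5 m[X6→φ2] = [0, 5, 9]
r5 m[X6→φ3] = [0, 7, 1]
r5 m[X10→φ1] = [0, 0, 0]
r5 m[X14→φ0] = [0, 0, 0]
fixed point reached at round 5
traceback from X12: (X12=0, X6=0, X10=0, X14=1), score=0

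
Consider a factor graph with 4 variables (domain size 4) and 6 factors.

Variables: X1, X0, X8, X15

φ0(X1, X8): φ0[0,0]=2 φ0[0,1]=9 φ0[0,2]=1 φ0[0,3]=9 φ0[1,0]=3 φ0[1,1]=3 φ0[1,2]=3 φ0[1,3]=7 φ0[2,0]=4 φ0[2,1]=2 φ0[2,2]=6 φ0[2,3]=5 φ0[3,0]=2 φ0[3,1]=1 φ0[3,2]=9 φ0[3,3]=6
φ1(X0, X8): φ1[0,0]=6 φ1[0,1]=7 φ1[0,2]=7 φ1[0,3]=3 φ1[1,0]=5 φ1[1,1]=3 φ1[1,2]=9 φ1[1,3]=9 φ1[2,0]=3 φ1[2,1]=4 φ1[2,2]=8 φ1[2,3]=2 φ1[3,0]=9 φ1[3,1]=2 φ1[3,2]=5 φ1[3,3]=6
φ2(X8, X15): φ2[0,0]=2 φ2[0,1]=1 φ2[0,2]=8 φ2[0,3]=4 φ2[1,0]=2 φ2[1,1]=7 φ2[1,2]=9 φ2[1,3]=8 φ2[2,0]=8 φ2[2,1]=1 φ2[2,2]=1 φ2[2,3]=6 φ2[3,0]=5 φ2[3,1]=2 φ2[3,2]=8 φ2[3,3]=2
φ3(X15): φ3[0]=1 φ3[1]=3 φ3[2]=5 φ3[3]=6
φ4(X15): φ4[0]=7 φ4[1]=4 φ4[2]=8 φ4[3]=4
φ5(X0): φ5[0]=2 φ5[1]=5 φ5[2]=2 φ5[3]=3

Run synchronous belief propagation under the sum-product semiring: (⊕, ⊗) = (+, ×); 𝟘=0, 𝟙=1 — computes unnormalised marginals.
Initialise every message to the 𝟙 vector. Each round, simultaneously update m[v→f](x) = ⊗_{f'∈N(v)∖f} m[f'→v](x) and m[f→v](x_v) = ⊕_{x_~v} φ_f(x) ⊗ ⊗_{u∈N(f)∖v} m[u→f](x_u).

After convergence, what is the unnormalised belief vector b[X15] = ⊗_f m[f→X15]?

init: all messages = 𝟙 over 4 values
r1 m[φ0→X1] = [21, 16, 17, 18]
r1 m[φ0→X8] = [11, 15, 19, 27]
r1 m[φ1→X0] = [23, 26, 17, 22]
r1 m[φ1→X8] = [23, 16, 29, 20]
r1 m[φ2→X8] = [15, 26, 16, 17]
r1 m[φ2→X15] = [17, 11, 26, 20]
r1 m[φ3→X15] = [1, 3, 5, 6]
r1 m[φ4→X15] = [7, 4, 8, 4]
r1 m[φ5→X0] = [2, 5, 2, 3]
r1 m[X1→φ0] = [1, 1, 1, 1]
r1 m[X0→φ1] = [1, 1, 1, 1]
r1 m[X0→φ5] = [1, 1, 1, 1]
r1 m[X8→φ0] = [1, 1, 1, 1]
r1 m[X8→φ1] = [1, 1, 1, 1]
r1 m[X8→φ2] = [1, 1, 1, 1]
r1 m[X15→φ2] = [1, 1, 1, 1]
r1 m[X15→φ3] = [1, 1, 1, 1]
r1 m[X15→φ4] = [1, 1, 1, 1]
r2 m[φ0→X1] = [21, 16, 17, 18]
r2 m[φ0→X8] = [11, 15, 19, 27]
r2 m[φ1→X0] = [23, 26, 17, 22]
r2 m[φ1→X8] = [23, 16, 29, 20]
r2 m[φ2→X8] = [15, 26, 16, 17]
r2 m[φ2→X15] = [17, 11, 26, 20]
r2 m[φ3→X15] = [1, 3, 5, 6]
r2 m[φ4→X15] = [7, 4, 8, 4]
r2 m[φ5→X0] = [2, 5, 2, 3]
r2 m[X1→φ0] = [1, 1, 1, 1]
r2 m[X0→φ1] = [2, 5, 2, 3]
r2 m[X0→φ5] = [23, 26, 17, 22]
r2 m[X8→φ0] = [345, 416, 464, 340]
r2 m[X8→φ1] = [165, 390, 304, 459]
r2 m[X8→φ2] = [253, 240, 551, 540]
r2 m[X15→φ2] = [7, 12, 40, 24]
r2 m[X15→φ3] = [119, 44, 208, 80]
r2 m[X15→φ4] = [17, 33, 130, 120]
r3 m[φ0→X1] = [7958, 6055, 6696, 7322]
r3 m[φ0→X8] = [11, 15, 19, 27]
r3 m[φ1→X0] = [7225, 8862, 5405, 6539]
r3 m[φ1→X8] = [70, 43, 90, 73]
r3 m[φ2→X8] = [442, 650, 252, 427]
r3 m[φ2→X15] = [8094, 3564, 9055, 7318]
r3 m[φ3→X15] = [1, 3, 5, 6]
r3 m[φ4→X15] = [7, 4, 8, 4]
r3 m[φ5→X0] = [2, 5, 2, 3]
r3 m[X1→φ0] = [1, 1, 1, 1]
r3 m[X0→φ1] = [2, 5, 2, 3]
r3 m[X0→φ5] = [23, 26, 17, 22]
r3 m[X8→φ0] = [345, 416, 464, 340]
r3 m[X8→φ1] = [165, 390, 304, 459]
r3 m[X8→φ2] = [253, 240, 551, 540]
r3 m[X15→φ2] = [7, 12, 40, 24]
r3 m[X15→φ3] = [119, 44, 208, 80]
r3 m[X15→φ4] = [17, 33, 130, 120]
r4 m[φ0→X1] = [7958, 6055, 6696, 7322]
r4 m[φ0→X8] = [11, 15, 19, 27]
r4 m[φ1→X0] = [7225, 8862, 5405, 6539]
r4 m[φ1→X8] = [70, 43, 90, 73]
r4 m[φ2→X8] = [442, 650, 252, 427]
r4 m[φ2→X15] = [8094, 3564, 9055, 7318]
r4 m[φ3→X15] = [1, 3, 5, 6]
r4 m[φ4→X15] = [7, 4, 8, 4]
r4 m[φ5→X0] = [2, 5, 2, 3]
r4 m[X1→φ0] = [1, 1, 1, 1]
r4 m[X0→φ1] = [2, 5, 2, 3]
r4 m[X0→φ5] = [7225, 8862, 5405, 6539]
r4 m[X8→φ0] = [30940, 27950, 22680, 31171]
r4 m[X8→φ1] = [4862, 9750, 4788, 11529]
r4 m[X8→φ2] = [770, 645, 1710, 1971]
r4 m[X15→φ2] = [7, 12, 40, 24]
r4 m[X15→φ3] = [56658, 14256, 72440, 29272]
r4 m[X15→φ4] = [8094, 10692, 45275, 43908]
r5 m[φ0→X1] = [616649, 462907, 471595, 480976]
r5 m[φ0→X8] = [11, 15, 19, 27]
r5 m[φ1→X0] = [165525, 200413, 114948, 156372]
r5 m[φ1→X8] = [70, 43, 90, 73]
r5 m[φ2→X8] = [442, 650, 252, 427]
r5 m[φ2→X15] = [26365, 10937, 29443, 22442]
r5 m[φ3→X15] = [1, 3, 5, 6]
r5 m[φ4→X15] = [7, 4, 8, 4]
r5 m[φ5→X0] = [2, 5, 2, 3]
r5 m[X1→φ0] = [1, 1, 1, 1]
r5 m[X0→φ1] = [2, 5, 2, 3]
r5 m[X0→φ5] = [7225, 8862, 5405, 6539]
r5 m[X8→φ0] = [30940, 27950, 22680, 31171]
r5 m[X8→φ1] = [4862, 9750, 4788, 11529]
r5 m[X8→φ2] = [770, 645, 1710, 1971]
r5 m[X15→φ2] = [7, 12, 40, 24]
r5 m[X15→φ3] = [56658, 14256, 72440, 29272]
r5 m[X15→φ4] = [8094, 10692, 45275, 43908]
r6 m[φ0→X1] = [616649, 462907, 471595, 480976]
r6 m[φ0→X8] = [11, 15, 19, 27]
r6 m[φ1→X0] = [165525, 200413, 114948, 156372]
r6 m[φ1→X8] = [70, 43, 90, 73]
r6 m[φ2→X8] = [442, 650, 252, 427]
r6 m[φ2→X15] = [26365, 10937, 29443, 22442]
r6 m[φ3→X15] = [1, 3, 5, 6]
r6 m[φ4→X15] = [7, 4, 8, 4]
r6 m[φ5→X0] = [2, 5, 2, 3]
r6 m[X1→φ0] = [1, 1, 1, 1]
r6 m[X0→φ1] = [2, 5, 2, 3]
r6 m[X0→φ5] = [165525, 200413, 114948, 156372]
r6 m[X8→φ0] = [30940, 27950, 22680, 31171]
r6 m[X8→φ1] = [4862, 9750, 4788, 11529]
r6 m[X8→φ2] = [770, 645, 1710, 1971]
r6 m[X15→φ2] = [7, 12, 40, 24]
r6 m[X15→φ3] = [184555, 43748, 235544, 89768]
r6 m[X15→φ4] = [26365, 32811, 147215, 134652]
r7 m[φ0→X1] = [616649, 462907, 471595, 480976]
r7 m[φ0→X8] = [11, 15, 19, 27]
r7 m[φ1→X0] = [165525, 200413, 114948, 156372]
r7 m[φ1→X8] = [70, 43, 90, 73]
r7 m[φ2→X8] = [442, 650, 252, 427]
r7 m[φ2→X15] = [26365, 10937, 29443, 22442]
r7 m[φ3→X15] = [1, 3, 5, 6]
r7 m[φ4→X15] = [7, 4, 8, 4]
r7 m[φ5→X0] = [2, 5, 2, 3]
r7 m[X1→φ0] = [1, 1, 1, 1]
r7 m[X0→φ1] = [2, 5, 2, 3]
r7 m[X0→φ5] = [165525, 200413, 114948, 156372]
r7 m[X8→φ0] = [30940, 27950, 22680, 31171]
r7 m[X8→φ1] = [4862, 9750, 4788, 11529]
r7 m[X8→φ2] = [770, 645, 1710, 1971]
r7 m[X15→φ2] = [7, 12, 40, 24]
r7 m[X15→φ3] = [184555, 43748, 235544, 89768]
r7 m[X15→φ4] = [26365, 32811, 147215, 134652]
fixed point reached at round 7
b[X15] = ⊗ incoming = [184555, 131244, 1177720, 538608]

b[X15] = [184555, 131244, 1177720, 538608]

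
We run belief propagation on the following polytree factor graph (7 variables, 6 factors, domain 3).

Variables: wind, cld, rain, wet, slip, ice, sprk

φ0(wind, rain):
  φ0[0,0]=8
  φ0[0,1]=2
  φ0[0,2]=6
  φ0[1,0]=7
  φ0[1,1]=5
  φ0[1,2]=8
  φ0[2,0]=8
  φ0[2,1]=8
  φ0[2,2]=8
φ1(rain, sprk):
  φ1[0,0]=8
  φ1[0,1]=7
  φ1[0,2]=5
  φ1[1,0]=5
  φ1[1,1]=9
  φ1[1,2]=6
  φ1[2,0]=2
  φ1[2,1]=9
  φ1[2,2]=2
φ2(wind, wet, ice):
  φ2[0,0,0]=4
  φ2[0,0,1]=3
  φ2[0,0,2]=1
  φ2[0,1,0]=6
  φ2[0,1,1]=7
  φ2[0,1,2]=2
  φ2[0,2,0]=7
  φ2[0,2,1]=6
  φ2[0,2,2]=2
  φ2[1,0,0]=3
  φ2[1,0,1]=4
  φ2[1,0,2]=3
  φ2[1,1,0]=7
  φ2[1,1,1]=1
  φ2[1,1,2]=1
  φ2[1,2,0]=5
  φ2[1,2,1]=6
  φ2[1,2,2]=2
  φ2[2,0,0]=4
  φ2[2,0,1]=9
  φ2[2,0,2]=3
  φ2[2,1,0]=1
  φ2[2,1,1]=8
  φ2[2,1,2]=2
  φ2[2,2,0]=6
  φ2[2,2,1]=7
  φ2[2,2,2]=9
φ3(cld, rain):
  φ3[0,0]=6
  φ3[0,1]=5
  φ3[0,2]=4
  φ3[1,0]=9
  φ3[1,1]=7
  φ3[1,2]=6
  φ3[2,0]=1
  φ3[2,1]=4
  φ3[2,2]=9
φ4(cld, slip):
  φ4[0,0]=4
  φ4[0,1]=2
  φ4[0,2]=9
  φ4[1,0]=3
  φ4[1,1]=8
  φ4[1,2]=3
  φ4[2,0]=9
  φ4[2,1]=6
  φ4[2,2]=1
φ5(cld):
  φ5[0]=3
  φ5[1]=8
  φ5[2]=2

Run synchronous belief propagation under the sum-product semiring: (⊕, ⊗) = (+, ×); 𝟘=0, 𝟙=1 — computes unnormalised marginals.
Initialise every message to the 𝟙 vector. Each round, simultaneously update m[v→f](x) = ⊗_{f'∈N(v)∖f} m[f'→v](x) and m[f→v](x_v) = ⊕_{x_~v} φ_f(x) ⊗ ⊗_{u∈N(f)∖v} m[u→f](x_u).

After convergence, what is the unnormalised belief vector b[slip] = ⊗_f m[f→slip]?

b[slip] = [13429752, 23964368, 13972920]

init: all messages = 𝟙 over 3 values
r1 m[φ0→wind] = [16, 20, 24]
r1 m[φ0→rain] = [23, 15, 22]
r1 m[φ1→rain] = [20, 20, 13]
r1 m[φ1→sprk] = [15, 25, 13]
r1 m[φ2→wind] = [38, 32, 49]
r1 m[φ2→wet] = [34, 35, 50]
r1 m[φ2→ice] = [43, 51, 25]
r1 m[φ3→cld] = [15, 22, 14]
r1 m[φ3→rain] = [16, 16, 19]
r1 m[φ4→cld] = [15, 14, 16]
r1 m[φ4→slip] = [16, 16, 13]
r1 m[φ5→cld] = [3, 8, 2]
r1 m[wind→φ0] = [1, 1, 1]
r1 m[wind→φ2] = [1, 1, 1]
r1 m[cld→φ3] = [1, 1, 1]
r1 m[cld→φ4] = [1, 1, 1]
r1 m[cld→φ5] = [1, 1, 1]
r1 m[rain→φ0] = [1, 1, 1]
r1 m[rain→φ1] = [1, 1, 1]
r1 m[rain→φ3] = [1, 1, 1]
r1 m[wet→φ2] = [1, 1, 1]
r1 m[slip→φ4] = [1, 1, 1]
r1 m[ice→φ2] = [1, 1, 1]
r1 m[sprk→φ1] = [1, 1, 1]
r2 m[φ0→wind] = [16, 20, 24]
r2 m[φ0→rain] = [23, 15, 22]
r2 m[φ1→rain] = [20, 20, 13]
r2 m[φ1→sprk] = [15, 25, 13]
r2 m[φ2→wind] = [38, 32, 49]
r2 m[φ2→wet] = [34, 35, 50]
r2 m[φ2→ice] = [43, 51, 25]
r2 m[φ3→cld] = [15, 22, 14]
r2 m[φ3→rain] = [16, 16, 19]
r2 m[φ4→cld] = [15, 14, 16]
r2 m[φ4→slip] = [16, 16, 13]
r2 m[φ5→cld] = [3, 8, 2]
r2 m[wind→φ0] = [38, 32, 49]
r2 m[wind→φ2] = [16, 20, 24]
r2 m[cld→φ3] = [45, 112, 32]
r2 m[cld→φ4] = [45, 176, 28]
r2 m[cld→φ5] = [225, 308, 224]
r2 m[rain→φ0] = [320, 320, 247]
r2 m[rain→φ1] = [368, 240, 418]
r2 m[rain→φ3] = [460, 300, 286]
r2 m[wet→φ2] = [1, 1, 1]
r2 m[slip→φ4] = [1, 1, 1]
r2 m[ice→φ2] = [1, 1, 1]
r2 m[sprk→φ1] = [1, 1, 1]
r3 m[φ0→wind] = [4682, 5816, 7096]
r3 m[φ0→rain] = [920, 628, 876]
r3 m[φ1→rain] = [20, 20, 13]
r3 m[φ1→sprk] = [4980, 8498, 4116]
r3 m[φ2→wind] = [38, 32, 49]
r3 m[φ2→wet] = [712, 684, 1028]
r3 m[φ2→ice] = [836, 1052, 536]
r3 m[φ3→cld] = [5404, 7956, 4234]
r3 m[φ3→rain] = [1310, 1137, 1140]
r3 m[φ4→cld] = [15, 14, 16]
r3 m[φ4→slip] = [960, 1666, 961]
r3 m[φ5→cld] = [3, 8, 2]
r3 m[wind→φ0] = [38, 32, 49]
r3 m[wind→φ2] = [16, 20, 24]
r3 m[cld→φ3] = [45, 112, 32]
r3 m[cld→φ4] = [45, 176, 28]
r3 m[cld→φ5] = [225, 308, 224]
r3 m[rain→φ0] = [320, 320, 247]
r3 m[rain→φ1] = [368, 240, 418]
r3 m[rain→φ3] = [460, 300, 286]
r3 m[wet→φ2] = [1, 1, 1]
r3 m[slip→φ4] = [1, 1, 1]
r3 m[ice→φ2] = [1, 1, 1]
r3 m[sprk→φ1] = [1, 1, 1]
r4 m[φ0→wind] = [4682, 5816, 7096]
r4 m[φ0→rain] = [920, 628, 876]
r4 m[φ1→rain] = [20, 20, 13]
r4 m[φ1→sprk] = [4980, 8498, 4116]
r4 m[φ2→wind] = [38, 32, 49]
r4 m[φ2→wet] = [712, 684, 1028]
r4 m[φ2→ice] = [836, 1052, 536]
r4 m[φ3→cld] = [5404, 7956, 4234]
r4 m[φ3→rain] = [1310, 1137, 1140]
r4 m[φ4→cld] = [15, 14, 16]
r4 m[φ4→slip] = [960, 1666, 961]
r4 m[φ5→cld] = [3, 8, 2]
r4 m[wind→φ0] = [38, 32, 49]
r4 m[wind→φ2] = [4682, 5816, 7096]
r4 m[cld→φ3] = [45, 112, 32]
r4 m[cld→φ4] = [16212, 63648, 8468]
r4 m[cld→φ5] = [81060, 111384, 67744]
r4 m[rain→φ0] = [26200, 22740, 14820]
r4 m[rain→φ1] = [1205200, 714036, 998640]
r4 m[rain→φ3] = [18400, 12560, 11388]
r4 m[wet→φ2] = [1, 1, 1]
r4 m[slip→φ4] = [1, 1, 1]
r4 m[ice→φ2] = [1, 1, 1]
r4 m[sprk→φ1] = [1, 1, 1]
r5 m[φ0→wind] = [344000, 415660, 510080]
r5 m[φ0→rain] = [920, 628, 876]
r5 m[φ1→rain] = [20, 20, 13]
r5 m[φ1→sprk] = [15209060, 23850484, 12307496]
r5 m[φ2→wind] = [38, 32, 49]
r5 m[φ2→wet] = [209152, 200630, 301950]
r5 m[φ2→ice] = [244890, 309192, 157650]
r5 m[φ3→cld] = [218752, 321848, 171132]
r5 m[φ3→rain] = [1310, 1137, 1140]
r5 m[φ4→cld] = [15, 14, 16]
r5 m[φ4→slip] = [332004, 592416, 345320]
r5 m[φ5→cld] = [3, 8, 2]
r5 m[wind→φ0] = [38, 32, 49]
r5 m[wind→φ2] = [4682, 5816, 7096]
r5 m[cld→φ3] = [45, 112, 32]
r5 m[cld→φ4] = [16212, 63648, 8468]
r5 m[cld→φ5] = [81060, 111384, 67744]
r5 m[rain→φ0] = [26200, 22740, 14820]
r5 m[rain→φ1] = [1205200, 714036, 998640]
r5 m[rain→φ3] = [18400, 12560, 11388]
r5 m[wet→φ2] = [1, 1, 1]
r5 m[slip→φ4] = [1, 1, 1]
r5 m[ice→φ2] = [1, 1, 1]
r5 m[sprk→φ1] = [1, 1, 1]
r6 m[φ0→wind] = [344000, 415660, 510080]
r6 m[φ0→rain] = [920, 628, 876]
r6 m[φ1→rain] = [20, 20, 13]
r6 m[φ1→sprk] = [15209060, 23850484, 12307496]
r6 m[φ2→wind] = [38, 32, 49]
r6 m[φ2→wet] = [209152, 200630, 301950]
r6 m[φ2→ice] = [244890, 309192, 157650]
r6 m[φ3→cld] = [218752, 321848, 171132]
r6 m[φ3→rain] = [1310, 1137, 1140]
r6 m[φ4→cld] = [15, 14, 16]
r6 m[φ4→slip] = [332004, 592416, 345320]
r6 m[φ5→cld] = [3, 8, 2]
r6 m[wind→φ0] = [38, 32, 49]
r6 m[wind→φ2] = [344000, 415660, 510080]
r6 m[cld→φ3] = [45, 112, 32]
r6 m[cld→φ4] = [656256, 2574784, 342264]
r6 m[cld→φ5] = [3281280, 4505872, 2738112]
r6 m[rain→φ0] = [26200, 22740, 14820]
r6 m[rain→φ1] = [1205200, 714036, 998640]
r6 m[rain→φ3] = [18400, 12560, 11388]
r6 m[wet→φ2] = [1, 1, 1]
r6 m[slip→φ4] = [1, 1, 1]
r6 m[ice→φ2] = [1, 1, 1]
r6 m[sprk→φ1] = [1, 1, 1]
r7 m[φ0→wind] = [344000, 415660, 510080]
r7 m[φ0→rain] = [920, 628, 876]
r7 m[φ1→rain] = [20, 20, 13]
r7 m[φ1→sprk] = [15209060, 23850484, 12307496]
r7 m[φ2→wind] = [38, 32, 49]
r7 m[φ2→wet] = [15069880, 14511820, 21785340]
r7 m[φ2→ice] = [17693780, 22318180, 11355080]
r7 m[φ3→cld] = [218752, 321848, 171132]
r7 m[φ3→rain] = [1310, 1137, 1140]
r7 m[φ4→cld] = [15, 14, 16]
r7 m[φ4→slip] = [13429752, 23964368, 13972920]
r7 m[φ5→cld] = [3, 8, 2]
r7 m[wind→φ0] = [38, 32, 49]
r7 m[wind→φ2] = [344000, 415660, 510080]
r7 m[cld→φ3] = [45, 112, 32]
r7 m[cld→φ4] = [656256, 2574784, 342264]
r7 m[cld→φ5] = [3281280, 4505872, 2738112]
r7 m[rain→φ0] = [26200, 22740, 14820]
r7 m[rain→φ1] = [1205200, 714036, 998640]
r7 m[rain→φ3] = [18400, 12560, 11388]
r7 m[wet→φ2] = [1, 1, 1]
r7 m[slip→φ4] = [1, 1, 1]
r7 m[ice→φ2] = [1, 1, 1]
r7 m[sprk→φ1] = [1, 1, 1]
r8 m[φ0→wind] = [344000, 415660, 510080]
r8 m[φ0→rain] = [920, 628, 876]
r8 m[φ1→rain] = [20, 20, 13]
r8 m[φ1→sprk] = [15209060, 23850484, 12307496]
r8 m[φ2→wind] = [38, 32, 49]
r8 m[φ2→wet] = [15069880, 14511820, 21785340]
r8 m[φ2→ice] = [17693780, 22318180, 11355080]
r8 m[φ3→cld] = [218752, 321848, 171132]
r8 m[φ3→rain] = [1310, 1137, 1140]
r8 m[φ4→cld] = [15, 14, 16]
r8 m[φ4→slip] = [13429752, 23964368, 13972920]
r8 m[φ5→cld] = [3, 8, 2]
r8 m[wind→φ0] = [38, 32, 49]
r8 m[wind→φ2] = [344000, 415660, 510080]
r8 m[cld→φ3] = [45, 112, 32]
r8 m[cld→φ4] = [656256, 2574784, 342264]
r8 m[cld→φ5] = [3281280, 4505872, 2738112]
r8 m[rain→φ0] = [26200, 22740, 14820]
r8 m[rain→φ1] = [1205200, 714036, 998640]
r8 m[rain→φ3] = [18400, 12560, 11388]
r8 m[wet→φ2] = [1, 1, 1]
r8 m[slip→φ4] = [1, 1, 1]
r8 m[ice→φ2] = [1, 1, 1]
r8 m[sprk→φ1] = [1, 1, 1]
fixed point reached at round 8
b[slip] = ⊗ incoming = [13429752, 23964368, 13972920]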